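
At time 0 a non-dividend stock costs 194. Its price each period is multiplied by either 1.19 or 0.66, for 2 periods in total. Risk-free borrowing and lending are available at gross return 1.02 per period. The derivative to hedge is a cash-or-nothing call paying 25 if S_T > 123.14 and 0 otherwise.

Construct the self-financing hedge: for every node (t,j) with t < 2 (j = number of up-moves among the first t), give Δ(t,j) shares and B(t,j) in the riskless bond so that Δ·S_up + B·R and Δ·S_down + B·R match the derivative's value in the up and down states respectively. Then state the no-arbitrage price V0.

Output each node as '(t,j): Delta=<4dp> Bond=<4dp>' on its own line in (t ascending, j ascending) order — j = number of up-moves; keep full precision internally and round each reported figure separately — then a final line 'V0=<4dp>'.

No-arbitrage ⇒ martingale measure with p* = (R−d)/(u−d) = 0.6792.
Terminal values V(2,·): V(2,0)=0.0000, V(2,1)=25.0000, V(2,2)=25.0000
Node (1,0) S=128.0400: V=(p*·25.0000+(1−p*)·0.0000)/1.02=16.6482; Δ=(25.0000−0.0000)/(152.3676−84.5064)=0.3684; B=V−Δ·S=-30.5216
Node (1,1) S=230.8600: V=(p*·25.0000+(1−p*)·25.0000)/1.02=24.5098; Δ=(25.0000−25.0000)/(274.7234−152.3676)=0.0000; B=V−Δ·S=24.5098
Node (0,0) S=194.0000: V=(p*·24.5098+(1−p*)·16.6482)/1.02=21.5570; Δ=(24.5098−16.6482)/(230.8600−128.0400)=0.0765; B=V−Δ·S=6.7237
Root portfolio cost Δ·194+B reproduces V0=21.5570.

(0,0): Delta=0.0765 Bond=6.7237
(1,0): Delta=0.3684 Bond=-30.5216
(1,1): Delta=0.0000 Bond=24.5098
V0=21.5570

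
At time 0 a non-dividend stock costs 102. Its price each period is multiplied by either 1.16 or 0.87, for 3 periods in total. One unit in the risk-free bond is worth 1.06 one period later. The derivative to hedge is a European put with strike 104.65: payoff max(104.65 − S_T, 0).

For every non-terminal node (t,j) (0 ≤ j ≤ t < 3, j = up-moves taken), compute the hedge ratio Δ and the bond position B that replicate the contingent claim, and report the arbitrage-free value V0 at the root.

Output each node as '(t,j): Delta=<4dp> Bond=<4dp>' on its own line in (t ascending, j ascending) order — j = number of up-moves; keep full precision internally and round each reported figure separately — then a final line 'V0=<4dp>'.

Under the risk-neutral measure, an up-move has probability p* = (R−d)/(u−d) = 0.6552 and values discount at R = 1.06.
Terminal payoffs: V(3,0)=37.4827, V(3,1)=15.0936, V(3,2)=0.0000, V(3,3)=0.0000
Node (2,0) S=77.2038: V=(p*·15.0936+(1−p*)·37.4827)/1.06=21.5226; Δ=(15.0936−37.4827)/(89.5564−67.1673)=-1.0000; B=V−Δ·S=98.7264
Node (2,1) S=102.9384: V=(p*·0.0000+(1−p*)·15.0936)/1.06=4.9101; Δ=(0.0000−15.0936)/(119.4085−89.5564)=-0.5056; B=V−Δ·S=56.9570
Node (2,2) S=137.2512: V=(p*·0.0000+(1−p*)·0.0000)/1.06=0.0000; Δ=(0.0000−0.0000)/(159.2114−119.4085)=0.0000; B=V−Δ·S=0.0000
Node (1,0) S=88.7400: V=(p*·4.9101+(1−p*)·21.5226)/1.06=10.0364; Δ=(4.9101−21.5226)/(102.9384−77.2038)=-0.6455; B=V−Δ·S=67.3210
Node (1,1) S=118.3200: V=(p*·0.0000+(1−p*)·4.9101)/1.06=1.5973; Δ=(0.0000−4.9101)/(137.2512−102.9384)=-0.1431; B=V−Δ·S=18.5286
Node (0,0) S=102.0000: V=(p*·1.5973+(1−p*)·10.0364)/1.06=4.2522; Δ=(1.5973−10.0364)/(118.3200−88.7400)=-0.2853; B=V−Δ·S=33.3524
Root portfolio cost Δ·102+B reproduces V0=4.2522.

(0,0): Delta=-0.2853 Bond=33.3524
(1,0): Delta=-0.6455 Bond=67.3210
(1,1): Delta=-0.1431 Bond=18.5286
(2,0): Delta=-1.0000 Bond=98.7264
(2,1): Delta=-0.5056 Bond=56.9570
(2,2): Delta=0.0000 Bond=0.0000
V0=4.2522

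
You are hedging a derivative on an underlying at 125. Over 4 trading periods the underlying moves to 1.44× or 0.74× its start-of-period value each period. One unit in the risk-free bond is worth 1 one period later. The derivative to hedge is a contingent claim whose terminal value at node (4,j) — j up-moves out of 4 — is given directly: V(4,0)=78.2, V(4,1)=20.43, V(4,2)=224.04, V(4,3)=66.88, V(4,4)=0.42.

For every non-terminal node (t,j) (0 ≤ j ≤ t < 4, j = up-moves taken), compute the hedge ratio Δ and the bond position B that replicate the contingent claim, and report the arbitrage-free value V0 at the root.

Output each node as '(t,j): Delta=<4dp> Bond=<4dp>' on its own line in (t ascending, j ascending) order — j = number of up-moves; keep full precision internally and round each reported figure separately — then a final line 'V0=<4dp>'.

Since d<R<u, set p* = (R−d)/(u−d) = 0.3714; price each node as the discounted p*-expectation of its children.
Payoff layer (t=4): V(4,0)=78.2000, V(4,1)=20.4300, V(4,2)=224.0400, V(4,3)=66.8800, V(4,4)=0.4200
(3,0): S=50.6530. Δ = (V_up−V_dn)/(S_up−S_dn) = (20.4300−78.2000)/(72.9403−37.4832) = -1.6293. V = [p*·20.4300 + (1−p*)·78.2000]/1 = 56.7426. B = V − Δ·S = 139.2711.
(3,1): S=98.5680. Δ = (V_up−V_dn)/(S_up−S_dn) = (224.0400−20.4300)/(141.9379−72.9403) = 2.9510. V = [p*·224.0400 + (1−p*)·20.4300]/1 = 96.0566. B = V − Δ·S = -194.8149.
(3,2): S=191.8080. Δ = (V_up−V_dn)/(S_up−S_dn) = (66.8800−224.0400)/(276.2035−141.9379) = -1.1705. V = [p*·66.8800 + (1−p*)·224.0400]/1 = 165.6663. B = V − Δ·S = 390.1806.
(3,3): S=373.2480. Δ = (V_up−V_dn)/(S_up−S_dn) = (0.4200−66.8800)/(537.4771−276.2035) = -0.2544. V = [p*·0.4200 + (1−p*)·66.8800]/1 = 42.1949. B = V − Δ·S = 137.1377.
(2,0): S=68.4500. Δ = (V_up−V_dn)/(S_up−S_dn) = (96.0566−56.7426)/(98.5680−50.6530) = 0.8205. V = [p*·96.0566 + (1−p*)·56.7426]/1 = 71.3449. B = V − Δ·S = 15.1821.
(2,1): S=133.2000. Δ = (V_up−V_dn)/(S_up−S_dn) = (165.6663−96.0566)/(191.8080−98.5680) = 0.7466. V = [p*·165.6663 + (1−p*)·96.0566]/1 = 121.9116. B = V − Δ·S = 22.4692.
(2,2): S=259.2000. Δ = (V_up−V_dn)/(S_up−S_dn) = (42.1949−165.6663)/(373.2480−191.8080) = -0.6805. V = [p*·42.1949 + (1−p*)·165.6663]/1 = 119.8055. B = V − Δ·S = 296.1932.
(1,0): S=92.5000. Δ = (V_up−V_dn)/(S_up−S_dn) = (121.9116−71.3449)/(133.2000−68.4500) = 0.7810. V = [p*·121.9116 + (1−p*)·71.3449]/1 = 90.1268. B = V − Δ·S = 17.8887.
(1,1): S=180.0000. Δ = (V_up−V_dn)/(S_up−S_dn) = (119.8055−121.9116)/(259.2000−133.2000) = -0.0167. V = [p*·119.8055 + (1−p*)·121.9116]/1 = 121.1293. B = V − Δ·S = 124.1381.
(0,0): S=125.0000. Δ = (V_up−V_dn)/(S_up−S_dn) = (121.1293−90.1268)/(180.0000−92.5000) = 0.3543. V = [p*·121.1293 + (1−p*)·90.1268]/1 = 101.6420. B = V − Δ·S = 57.3528.
Self-financing check: at every node Δ·S+B equals the discounted successor values.

(0,0): Delta=0.3543 Bond=57.3528
(1,0): Delta=0.7810 Bond=17.8887
(1,1): Delta=-0.0167 Bond=124.1381
(2,0): Delta=0.8205 Bond=15.1821
(2,1): Delta=0.7466 Bond=22.4692
(2,2): Delta=-0.6805 Bond=296.1932
(3,0): Delta=-1.6293 Bond=139.2711
(3,1): Delta=2.9510 Bond=-194.8149
(3,2): Delta=-1.1705 Bond=390.1806
(3,3): Delta=-0.2544 Bond=137.1377
V0=101.6420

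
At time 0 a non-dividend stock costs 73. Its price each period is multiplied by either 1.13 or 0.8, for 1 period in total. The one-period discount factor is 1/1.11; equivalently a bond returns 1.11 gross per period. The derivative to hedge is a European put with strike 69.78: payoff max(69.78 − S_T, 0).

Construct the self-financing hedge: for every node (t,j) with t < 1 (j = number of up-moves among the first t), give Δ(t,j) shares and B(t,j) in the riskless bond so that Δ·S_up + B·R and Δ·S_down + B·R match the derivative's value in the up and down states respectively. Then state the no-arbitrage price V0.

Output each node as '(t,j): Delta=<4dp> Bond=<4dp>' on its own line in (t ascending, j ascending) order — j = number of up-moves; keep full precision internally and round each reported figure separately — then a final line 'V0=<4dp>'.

(0,0): Delta=-0.4724 Bond=35.1062
V0=0.6213

No-arbitrage ⇒ martingale measure with p* = (R−d)/(u−d) = 0.9394.
Payoff layer (t=1): V(1,0)=11.3800, V(1,1)=0.0000
  t=0,j=0: stock 73.0000 → up 82.4900 (V=0.0000), down 58.4000 (V=11.3800). Price 0.6213; hedge Δ=-0.4724, bond B=35.1062.
The time-0 hedge costs 0.6213, which is the no-arbitrage price.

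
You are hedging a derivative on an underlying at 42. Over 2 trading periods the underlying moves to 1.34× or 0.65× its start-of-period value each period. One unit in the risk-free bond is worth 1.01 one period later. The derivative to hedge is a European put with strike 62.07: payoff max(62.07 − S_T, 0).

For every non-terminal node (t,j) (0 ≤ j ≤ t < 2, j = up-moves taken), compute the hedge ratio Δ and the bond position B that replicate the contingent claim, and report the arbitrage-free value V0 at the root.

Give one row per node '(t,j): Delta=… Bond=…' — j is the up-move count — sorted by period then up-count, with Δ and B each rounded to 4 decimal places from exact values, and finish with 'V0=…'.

(0,0): Delta=-0.7621 Bond=54.4171
(1,0): Delta=-1.0000 Bond=61.4554
(1,1): Delta=-0.6563 Bond=49.0084
V0=22.4081

Since d<R<u, set p* = (R−d)/(u−d) = 0.5217; price each node as the discounted p*-expectation of its children.
Terminal payoffs: V(2,0)=44.3250, V(2,1)=25.4880, V(2,2)=0.0000
(1,0): S=27.3000. Δ = (V_up−V_dn)/(S_up−S_dn) = (25.4880−44.3250)/(36.5820−17.7450) = -1.0000. V = [p*·25.4880 + (1−p*)·44.3250]/1.01 = 34.1554. B = V − Δ·S = 61.4554.
(1,1): S=56.2800. Δ = (V_up−V_dn)/(S_up−S_dn) = (0.0000−25.4880)/(75.4152−36.5820) = -0.6563. V = [p*·0.0000 + (1−p*)·25.4880]/1.01 = 12.0692. B = V − Δ·S = 49.0084.
(0,0): S=42.0000. Δ = (V_up−V_dn)/(S_up−S_dn) = (12.0692−34.1554)/(56.2800−27.3000) = -0.7621. V = [p*·12.0692 + (1−p*)·34.1554]/1.01 = 22.4081. B = V − Δ·S = 54.4171.
Check: Δ(0,0)·S0 + B(0,0) = 22.4081 = V0.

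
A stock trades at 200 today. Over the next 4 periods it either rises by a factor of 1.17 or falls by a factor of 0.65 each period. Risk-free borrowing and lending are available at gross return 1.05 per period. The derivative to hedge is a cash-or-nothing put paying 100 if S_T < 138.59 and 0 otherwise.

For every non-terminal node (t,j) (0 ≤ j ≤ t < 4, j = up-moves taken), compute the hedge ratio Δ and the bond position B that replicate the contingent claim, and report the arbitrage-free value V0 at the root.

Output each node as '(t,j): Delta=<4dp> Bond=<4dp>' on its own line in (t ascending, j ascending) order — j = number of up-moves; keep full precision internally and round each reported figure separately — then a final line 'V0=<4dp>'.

(0,0): Delta=-0.3403 Bond=86.9511
(1,0): Delta=-0.7939 Bond=150.2771
(1,1): Delta=-0.2646 Bond=73.6051
(2,0): Delta=0.0000 Bond=90.7029
(2,1): Delta=-0.9263 Bond=177.9173
(2,2): Delta=-0.1544 Bond=47.0958
(3,0): Delta=0.0000 Bond=95.2381
(3,1): Delta=0.0000 Bond=95.2381
(3,2): Delta=-1.0806 Bond=214.2857
(3,3): Delta=0.0000 Bond=0.0000
V0=18.8990

Risk-neutral probability p* = (R−d)/(u−d) = (1.05−0.65)/(1.17−0.65) = 0.7692.
At expiry t=4: V(4,0)=100.0000, V(4,1)=100.0000, V(4,2)=100.0000, V(4,3)=0.0000, V(4,4)=0.0000
Node (3,0) S=54.9250: V=(p*·100.0000+(1−p*)·100.0000)/1.05=95.2381; Δ=(100.0000−100.0000)/(64.2622−35.7013)=0.0000; B=V−Δ·S=95.2381
Node (3,1) S=98.8650: V=(p*·100.0000+(1−p*)·100.0000)/1.05=95.2381; Δ=(100.0000−100.0000)/(115.6720−64.2623)=0.0000; B=V−Δ·S=95.2381
Node (3,2) S=177.9570: V=(p*·0.0000+(1−p*)·100.0000)/1.05=21.9780; Δ=(0.0000−100.0000)/(208.2097−115.6720)=-1.0806; B=V−Δ·S=214.2857
Node (3,3) S=320.3226: V=(p*·0.0000+(1−p*)·0.0000)/1.05=0.0000; Δ=(0.0000−0.0000)/(374.7774−208.2097)=0.0000; B=V−Δ·S=0.0000
Node (2,0) S=84.5000: V=(p*·95.2381+(1−p*)·95.2381)/1.05=90.7029; Δ=(95.2381−95.2381)/(98.8650−54.9250)=0.0000; B=V−Δ·S=90.7029
Node (2,1) S=152.1000: V=(p*·21.9780+(1−p*)·95.2381)/1.05=37.0326; Δ=(21.9780−95.2381)/(177.9570−98.8650)=-0.9263; B=V−Δ·S=177.9173
Node (2,2) S=273.7800: V=(p*·0.0000+(1−p*)·21.9780)/1.05=4.8303; Δ=(0.0000−21.9780)/(320.3226−177.9570)=-0.1544; B=V−Δ·S=47.0958
Node (1,0) S=130.0000: V=(p*·37.0326+(1−p*)·90.7029)/1.05=47.0648; Δ=(37.0326−90.7029)/(152.1000−84.5000)=-0.7939; B=V−Δ·S=150.2771
Node (1,1) S=234.0000: V=(p*·4.8303+(1−p*)·37.0326)/1.05=11.6777; Δ=(4.8303−37.0326)/(273.7800−152.1000)=-0.2646; B=V−Δ·S=73.6051
Node (0,0) S=200.0000: V=(p*·11.6777+(1−p*)·47.0648)/1.05=18.8990; Δ=(11.6777−47.0648)/(234.0000−130.0000)=-0.3403; B=V−Δ·S=86.9511
Each (Δ,B) replicates both successor values, so the strategy is self-financing and V0 is arbitrage-free.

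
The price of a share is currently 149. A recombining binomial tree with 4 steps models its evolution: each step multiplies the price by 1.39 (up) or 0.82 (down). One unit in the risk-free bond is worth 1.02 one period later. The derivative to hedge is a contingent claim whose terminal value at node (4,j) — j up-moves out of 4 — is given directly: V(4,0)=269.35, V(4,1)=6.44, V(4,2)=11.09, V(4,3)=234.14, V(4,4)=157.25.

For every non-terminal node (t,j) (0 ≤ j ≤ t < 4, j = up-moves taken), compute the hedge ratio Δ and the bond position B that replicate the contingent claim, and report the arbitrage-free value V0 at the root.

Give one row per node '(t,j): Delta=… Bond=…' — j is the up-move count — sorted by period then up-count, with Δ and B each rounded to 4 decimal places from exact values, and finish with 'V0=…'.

(0,0): Delta=-0.2185 Bond=108.6724
(1,0): Delta=-1.1207 Bond=221.0761
(1,1): Delta=0.7661 Bond=-93.0801
(2,0): Delta=-2.9018 Bond=403.9464
(2,1): Delta=0.8232 Bond=-104.6327
(2,2): Delta=0.7039 Bond=-77.0135
(3,0): Delta=-5.6144 Bond=634.8739
(3,1): Delta=0.0586 Bond=-0.2446
(3,2): Delta=1.6577 Bond=-303.7147
(3,3): Delta=-0.3371 Bond=337.9938
V0=76.1167

The replicating-portfolio and risk-neutral prices coincide; use p* = (1.02−0.82)/(1.39−0.82) = 0.3509 for the latter.
Terminal payoffs: V(4,0)=269.3500, V(4,1)=6.4400, V(4,2)=11.0900, V(4,3)=234.1400, V(4,4)=157.2500
(3,0): S=82.1538. Δ = (V_up−V_dn)/(S_up−S_dn) = (6.4400−269.3500)/(114.1938−67.3661) = -5.6144. V = [p*·6.4400 + (1−p*)·269.3500]/1.02 = 173.6283. B = V − Δ·S = 634.8739.
(3,1): S=139.2608. Δ = (V_up−V_dn)/(S_up−S_dn) = (11.0900−6.4400)/(193.5725−114.1938) = 0.0586. V = [p*·11.0900 + (1−p*)·6.4400]/1.02 = 7.9133. B = V − Δ·S = -0.2446.
(3,2): S=236.0640. Δ = (V_up−V_dn)/(S_up−S_dn) = (234.1400−11.0900)/(328.1289−193.5725) = 1.6577. V = [p*·234.1400 + (1−p*)·11.0900]/1.02 = 87.6011. B = V − Δ·S = -303.7147.
(3,3): S=400.1572. Δ = (V_up−V_dn)/(S_up−S_dn) = (157.2500−234.1400)/(556.2186−328.1289) = -0.3371. V = [p*·157.2500 + (1−p*)·234.1400]/1.02 = 203.0991. B = V − Δ·S = 337.9938.
(2,0): S=100.1876. Δ = (V_up−V_dn)/(S_up−S_dn) = (7.9133−173.6283)/(139.2608−82.1538) = -2.9018. V = [p*·7.9133 + (1−p*)·173.6283]/1.02 = 113.2183. B = V − Δ·S = 403.9464.
(2,1): S=169.8302. Δ = (V_up−V_dn)/(S_up−S_dn) = (87.6011−7.9133)/(236.0640−139.2608) = 0.8232. V = [p*·87.6011 + (1−p*)·7.9133]/1.02 = 35.1705. B = V − Δ·S = -104.6327.
(2,2): S=287.8829. Δ = (V_up−V_dn)/(S_up−S_dn) = (203.0991−87.6011)/(400.1572−236.0640) = 0.7039. V = [p*·203.0991 + (1−p*)·87.6011]/1.02 = 125.6144. B = V − Δ·S = -77.0135.
(1,0): S=122.1800. Δ = (V_up−V_dn)/(S_up−S_dn) = (35.1705−113.2183)/(169.8302−100.1876) = -1.1207. V = [p*·35.1705 + (1−p*)·113.2183]/1.02 = 84.1501. B = V − Δ·S = 221.0761.
(1,1): S=207.1100. Δ = (V_up−V_dn)/(S_up−S_dn) = (125.6144−35.1705)/(287.8829−169.8302) = 0.7661. V = [p*·125.6144 + (1−p*)·35.1705]/1.02 = 65.5934. B = V − Δ·S = -93.0801.
(0,0): S=149.0000. Δ = (V_up−V_dn)/(S_up−S_dn) = (65.5934−84.1501)/(207.1100−122.1800) = -0.2185. V = [p*·65.5934 + (1−p*)·84.1501]/1.02 = 76.1167. B = V − Δ·S = 108.6724.
Self-financing check: at every node Δ·S+B equals the discounted successor values.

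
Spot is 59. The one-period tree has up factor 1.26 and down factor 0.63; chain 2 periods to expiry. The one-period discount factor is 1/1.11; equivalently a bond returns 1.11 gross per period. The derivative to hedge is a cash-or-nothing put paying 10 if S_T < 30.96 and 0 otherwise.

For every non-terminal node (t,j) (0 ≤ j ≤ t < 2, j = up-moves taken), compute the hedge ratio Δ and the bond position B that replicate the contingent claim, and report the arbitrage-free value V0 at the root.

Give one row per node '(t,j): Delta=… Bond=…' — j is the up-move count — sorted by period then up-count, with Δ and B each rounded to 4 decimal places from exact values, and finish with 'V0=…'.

Under the risk-neutral measure, an up-move has probability p* = (R−d)/(u−d) = 0.7619 and values discount at R = 1.11.
Terminal payoffs: V(2,0)=10.0000, V(2,1)=0.0000, V(2,2)=0.0000
  t=1,j=0: stock 37.1700 → up 46.8342 (V=0.0000), down 23.4171 (V=10.0000). Price 2.1450; hedge Δ=-0.4270, bond B=18.0180.
  t=1,j=1: stock 74.3400 → up 93.6684 (V=0.0000), down 46.8342 (V=0.0000). Price 0.0000; hedge Δ=0.0000, bond B=0.0000.
  t=0,j=0: stock 59.0000 → up 74.3400 (V=0.0000), down 37.1700 (V=2.1450). Price 0.4601; hedge Δ=-0.0577, bond B=3.8649.
Each (Δ,B) replicates both successor values, so the strategy is self-financing and V0 is arbitrage-free.

(0,0): Delta=-0.0577 Bond=3.8649
(1,0): Delta=-0.4270 Bond=18.0180
(1,1): Delta=0.0000 Bond=0.0000
V0=0.4601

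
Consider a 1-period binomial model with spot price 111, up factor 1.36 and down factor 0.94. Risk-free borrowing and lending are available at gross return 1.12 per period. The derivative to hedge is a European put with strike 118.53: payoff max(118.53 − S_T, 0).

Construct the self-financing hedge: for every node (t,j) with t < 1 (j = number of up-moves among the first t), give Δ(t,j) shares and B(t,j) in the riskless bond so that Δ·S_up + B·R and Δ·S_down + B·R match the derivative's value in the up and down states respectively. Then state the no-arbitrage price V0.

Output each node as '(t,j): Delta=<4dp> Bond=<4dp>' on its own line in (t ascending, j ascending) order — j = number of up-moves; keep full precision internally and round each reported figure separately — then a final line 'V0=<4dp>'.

(0,0): Delta=-0.3044 Bond=41.0255
V0=7.2398

Under the risk-neutral measure, an up-move has probability p* = (R−d)/(u−d) = 0.4286 and values discount at R = 1.12.
Payoff layer (t=1): V(1,0)=14.1900, V(1,1)=0.0000
Node (0,0) S=111.0000: V=(p*·0.0000+(1−p*)·14.1900)/1.12=7.2398; Δ=(0.0000−14.1900)/(150.9600−104.3400)=-0.3044; B=V−Δ·S=41.0255
Each (Δ,B) replicates both successor values, so the strategy is self-financing and V0 is arbitrage-free.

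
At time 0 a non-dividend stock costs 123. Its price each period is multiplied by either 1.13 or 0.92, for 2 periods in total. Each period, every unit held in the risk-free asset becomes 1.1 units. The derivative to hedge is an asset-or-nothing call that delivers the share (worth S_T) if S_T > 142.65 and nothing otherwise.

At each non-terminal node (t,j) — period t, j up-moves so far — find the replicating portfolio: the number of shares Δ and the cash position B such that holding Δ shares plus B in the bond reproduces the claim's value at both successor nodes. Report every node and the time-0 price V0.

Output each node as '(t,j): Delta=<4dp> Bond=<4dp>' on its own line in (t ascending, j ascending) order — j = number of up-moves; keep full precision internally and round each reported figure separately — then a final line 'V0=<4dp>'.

Risk-neutral probability p* = (R−d)/(u−d) = (1.1−0.92)/(1.13−0.92) = 0.8571.
Terminal payoffs: V(2,0)=0.0000, V(2,1)=0.0000, V(2,2)=157.0587
Node (1,0) S=113.1600: V=(p*·0.0000+(1−p*)·0.0000)/1.1=0.0000; Δ=(0.0000−0.0000)/(127.8708−104.1072)=0.0000; B=V−Δ·S=0.0000
Node (1,1) S=138.9900: V=(p*·157.0587+(1−p*)·0.0000)/1.1=122.3834; Δ=(157.0587−0.0000)/(157.0587−127.8708)=5.3810; B=V−Δ·S=-625.5152
Node (0,0) S=123.0000: V=(p*·122.3834+(1−p*)·0.0000)/1.1=95.3637; Δ=(122.3834−0.0000)/(138.9900−113.1600)=4.7380; B=V−Δ·S=-487.4144
Root portfolio cost Δ·123+B reproduces V0=95.3637.

(0,0): Delta=4.7380 Bond=-487.4144
(1,0): Delta=0.0000 Bond=0.0000
(1,1): Delta=5.3810 Bond=-625.5152
V0=95.3637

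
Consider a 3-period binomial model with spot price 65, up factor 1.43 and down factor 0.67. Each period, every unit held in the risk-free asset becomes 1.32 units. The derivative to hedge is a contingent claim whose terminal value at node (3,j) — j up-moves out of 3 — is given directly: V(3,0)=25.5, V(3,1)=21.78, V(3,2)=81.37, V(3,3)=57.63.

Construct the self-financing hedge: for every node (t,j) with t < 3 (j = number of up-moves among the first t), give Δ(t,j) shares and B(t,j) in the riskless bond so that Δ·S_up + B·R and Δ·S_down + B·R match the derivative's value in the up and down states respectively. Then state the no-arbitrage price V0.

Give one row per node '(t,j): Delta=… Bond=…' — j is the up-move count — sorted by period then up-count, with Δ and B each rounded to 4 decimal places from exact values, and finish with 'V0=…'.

(0,0): Delta=-0.0313 Bond=29.4865
(1,0): Delta=1.1542 Bond=-12.7047
(1,1): Delta=-0.1252 Bond=47.6591
(2,0): Delta=-0.1678 Bond=21.8026
(2,1): Delta=1.2590 Bond=-23.2979
(2,2): Delta=-0.2350 Bond=77.4990
V0=27.4551

No-arbitrage ⇒ martingale measure with p* = (R−d)/(u−d) = 0.8553.
At expiry t=3: V(3,0)=25.5000, V(3,1)=21.7800, V(3,2)=81.3700, V(3,3)=57.6300
  t=2,j=0: stock 29.1785 → up 41.7253 (V=21.7800), down 19.5496 (V=25.5000). Price 16.9079; hedge Δ=-0.1678, bond B=21.8026.
  t=2,j=1: stock 62.2765 → up 89.0554 (V=81.3700), down 41.7253 (V=21.7800). Price 55.1099; hedge Δ=1.2590, bond B=-23.2979.
  t=2,j=2: stock 132.9185 → up 190.0735 (V=57.6300), down 89.0554 (V=81.3700). Price 46.2622; hedge Δ=-0.2350, bond B=77.4990.
  t=1,j=0: stock 43.5500 → up 62.2765 (V=55.1099), down 29.1785 (V=16.9079). Price 37.5611; hedge Δ=1.1542, bond B=-12.7047.
  t=1,j=1: stock 92.9500 → up 132.9185 (V=46.2622), down 62.2765 (V=55.1099). Price 36.0172; hedge Δ=-0.1252, bond B=47.6591.
  t=0,j=0: stock 65.0000 → up 92.9500 (V=36.0172), down 43.5500 (V=37.5611). Price 27.4551; hedge Δ=-0.0313, bond B=29.4865.
Root portfolio cost Δ·65+B reproduces V0=27.4551.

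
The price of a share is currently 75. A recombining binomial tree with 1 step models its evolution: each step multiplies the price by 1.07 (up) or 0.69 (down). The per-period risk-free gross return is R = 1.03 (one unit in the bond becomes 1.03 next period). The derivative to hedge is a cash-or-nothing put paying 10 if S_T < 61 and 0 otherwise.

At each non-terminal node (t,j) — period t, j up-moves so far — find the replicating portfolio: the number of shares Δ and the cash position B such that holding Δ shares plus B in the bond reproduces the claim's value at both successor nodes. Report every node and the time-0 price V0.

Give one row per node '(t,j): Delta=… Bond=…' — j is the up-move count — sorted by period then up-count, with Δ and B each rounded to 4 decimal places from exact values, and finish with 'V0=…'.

No-arbitrage ⇒ martingale measure with p* = (R−d)/(u−d) = 0.8947.
Terminal values V(1,·): V(1,0)=10.0000, V(1,1)=0.0000
  t=0,j=0: stock 75.0000 → up 80.2500 (V=0.0000), down 51.7500 (V=10.0000). Price 1.0220; hedge Δ=-0.3509, bond B=27.3378.
Root portfolio cost Δ·75+B reproduces V0=1.0220.

(0,0): Delta=-0.3509 Bond=27.3378
V0=1.0220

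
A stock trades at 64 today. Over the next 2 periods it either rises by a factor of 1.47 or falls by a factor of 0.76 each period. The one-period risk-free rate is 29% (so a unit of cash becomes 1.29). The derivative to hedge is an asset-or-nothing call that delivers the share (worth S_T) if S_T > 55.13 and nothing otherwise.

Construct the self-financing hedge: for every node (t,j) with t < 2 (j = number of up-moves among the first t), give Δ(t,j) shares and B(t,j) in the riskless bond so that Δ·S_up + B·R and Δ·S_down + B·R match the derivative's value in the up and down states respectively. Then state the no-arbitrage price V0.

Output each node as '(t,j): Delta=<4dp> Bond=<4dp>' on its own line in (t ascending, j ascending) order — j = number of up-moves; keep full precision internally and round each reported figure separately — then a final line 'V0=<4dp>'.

(0,0): Delta=1.1599 Bond=-11.6601
(1,0): Delta=2.0704 Bond=-59.3303
(1,1): Delta=1.0000 Bond=0.0000
V0=62.5722

No-arbitrage ⇒ martingale measure with p* = (R−d)/(u−d) = 0.7465.
Payoff layer (t=2): V(2,0)=0.0000, V(2,1)=71.5008, V(2,2)=138.2976
Node (1,0) S=48.6400: V=(p*·71.5008+(1−p*)·0.0000)/1.29=41.3751; Δ=(71.5008−0.0000)/(71.5008−36.9664)=2.0704; B=V−Δ·S=-59.3303
Node (1,1) S=94.0800: V=(p*·138.2976+(1−p*)·71.5008)/1.29=94.0800; Δ=(138.2976−71.5008)/(138.2976−71.5008)=1.0000; B=V−Δ·S=0.0000
Node (0,0) S=64.0000: V=(p*·94.0800+(1−p*)·41.3751)/1.29=62.5722; Δ=(94.0800−41.3751)/(94.0800−48.6400)=1.1599; B=V−Δ·S=-11.6601
The time-0 hedge costs 62.5722, which is the no-arbitrage price.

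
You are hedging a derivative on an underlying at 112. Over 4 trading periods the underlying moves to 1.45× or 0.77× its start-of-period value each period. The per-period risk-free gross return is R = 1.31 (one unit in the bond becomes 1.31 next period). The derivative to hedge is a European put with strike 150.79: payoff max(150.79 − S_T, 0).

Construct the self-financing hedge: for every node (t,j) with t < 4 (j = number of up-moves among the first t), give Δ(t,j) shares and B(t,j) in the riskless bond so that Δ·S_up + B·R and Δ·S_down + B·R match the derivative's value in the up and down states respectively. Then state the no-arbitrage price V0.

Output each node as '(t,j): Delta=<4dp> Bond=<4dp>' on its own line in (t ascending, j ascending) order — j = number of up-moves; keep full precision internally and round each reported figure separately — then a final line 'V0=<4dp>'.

(0,0): Delta=-0.0658 Bond=8.7686
(1,0): Delta=-0.2974 Bond=31.4596
(1,1): Delta=-0.0339 Bond=6.3088
(2,0): Delta=-1.0000 Bond=87.8678
(2,1): Delta=-0.2007 Bond=29.1161
(2,2): Delta=-0.0110 Bond=2.8585
(3,0): Delta=-1.0000 Bond=115.1069
(3,1): Delta=-1.0000 Bond=115.1069
(3,2): Delta=-0.0906 Bond=18.1883
(3,3): Delta=0.0000 Bond=0.0000
V0=1.3980

No-arbitrage ⇒ martingale measure with p* = (R−d)/(u−d) = 0.7941.
Payoff layer (t=4): V(4,0)=111.4186, V(4,1)=76.6490, V(4,2)=11.1739, V(4,3)=0.0000, V(4,4)=0.0000
  t=3,j=0: stock 51.1317 → up 74.1410 (V=76.6490), down 39.3714 (V=111.4186). Price 63.9752; hedge Δ=-1.0000, bond B=115.1069.
  t=3,j=1: stock 96.2870 → up 139.6161 (V=11.1739), down 74.1410 (V=76.6490). Price 18.8199; hedge Δ=-1.0000, bond B=115.1069.
  t=3,j=2: stock 181.3196 → up 262.9134 (V=0.0000), down 139.6161 (V=11.1739). Price 1.7561; hedge Δ=-0.0906, bond B=18.1883.
  t=3,j=3: stock 341.4460 → up 495.0967 (V=0.0000), down 262.9134 (V=0.0000). Price 0.0000; hedge Δ=0.0000, bond B=0.0000.
  t=2,j=0: stock 66.4048 → up 96.2870 (V=18.8199), down 51.1317 (V=63.9752). Price 21.4630; hedge Δ=-1.0000, bond B=87.8678.
  t=2,j=1: stock 125.0480 → up 181.3196 (V=1.7561), down 96.2870 (V=18.8199). Price 4.0223; hedge Δ=-0.2007, bond B=29.1161.
  t=2,j=2: stock 235.4800 → up 341.4460 (V=0.0000), down 181.3196 (V=1.7561). Price 0.2760; hedge Δ=-0.0110, bond B=2.8585.
  t=1,j=0: stock 86.2400 → up 125.0480 (V=4.0223), down 66.4048 (V=21.4630). Price 5.8115; hedge Δ=-0.2974, bond B=31.4596.
  t=1,j=1: stock 162.4000 → up 235.4800 (V=0.2760), down 125.0480 (V=4.0223). Price 0.7995; hedge Δ=-0.0339, bond B=6.3088.
  t=0,j=0: stock 112.0000 → up 162.4000 (V=0.7995), down 86.2400 (V=5.8115). Price 1.3980; hedge Δ=-0.0658, bond B=8.7686.
Check: Δ(0,0)·S0 + B(0,0) = 1.3980 = V0.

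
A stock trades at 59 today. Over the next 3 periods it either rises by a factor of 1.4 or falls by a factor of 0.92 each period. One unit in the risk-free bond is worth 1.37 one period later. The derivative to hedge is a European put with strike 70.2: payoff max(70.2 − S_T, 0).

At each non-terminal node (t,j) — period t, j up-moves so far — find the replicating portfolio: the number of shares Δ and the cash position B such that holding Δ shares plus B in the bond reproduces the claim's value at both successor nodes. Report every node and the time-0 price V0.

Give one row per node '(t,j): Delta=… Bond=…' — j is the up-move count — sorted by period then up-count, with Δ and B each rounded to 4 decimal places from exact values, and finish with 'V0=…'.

(0,0): Delta=-0.0024 Bond=0.1448
(1,0): Delta=-0.0495 Bond=2.7563
(1,1): Delta=-0.0003 Bond=0.0279
(2,0): Delta=-1.0000 Bond=51.2409
(2,1): Delta=-0.0079 Bond=0.6118
(2,2): Delta=0.0000 Bond=0.0000
V0=0.0035

Risk-neutral probability p* = (R−d)/(u−d) = (1.37−0.92)/(1.4−0.92) = 0.9375.
Terminal values V(3,·): V(3,0)=24.2574, V(3,1)=0.2874, V(3,2)=0.0000, V(3,3)=0.0000
Node (2,0) S=49.9376: V=(p*·0.2874+(1−p*)·24.2574)/1.37=1.3033; Δ=(0.2874−24.2574)/(69.9126−45.9426)=-1.0000; B=V−Δ·S=51.2409
Node (2,1) S=75.9920: V=(p*·0.0000+(1−p*)·0.2874)/1.37=0.0131; Δ=(0.0000−0.2874)/(106.3888−69.9126)=-0.0079; B=V−Δ·S=0.6118
Node (2,2) S=115.6400: V=(p*·0.0000+(1−p*)·0.0000)/1.37=0.0000; Δ=(0.0000−0.0000)/(161.8960−106.3888)=0.0000; B=V−Δ·S=0.0000
Node (1,0) S=54.2800: V=(p*·0.0131+(1−p*)·1.3033)/1.37=0.0684; Δ=(0.0131−1.3033)/(75.9920−49.9376)=-0.0495; B=V−Δ·S=2.7563
Node (1,1) S=82.6000: V=(p*·0.0000+(1−p*)·0.0131)/1.37=0.0006; Δ=(0.0000−0.0131)/(115.6400−75.9920)=-0.0003; B=V−Δ·S=0.0279
Node (0,0) S=59.0000: V=(p*·0.0006+(1−p*)·0.0684)/1.37=0.0035; Δ=(0.0006−0.0684)/(82.6000−54.2800)=-0.0024; B=V−Δ·S=0.1448
The time-0 hedge costs 0.0035, which is the no-arbitrage price.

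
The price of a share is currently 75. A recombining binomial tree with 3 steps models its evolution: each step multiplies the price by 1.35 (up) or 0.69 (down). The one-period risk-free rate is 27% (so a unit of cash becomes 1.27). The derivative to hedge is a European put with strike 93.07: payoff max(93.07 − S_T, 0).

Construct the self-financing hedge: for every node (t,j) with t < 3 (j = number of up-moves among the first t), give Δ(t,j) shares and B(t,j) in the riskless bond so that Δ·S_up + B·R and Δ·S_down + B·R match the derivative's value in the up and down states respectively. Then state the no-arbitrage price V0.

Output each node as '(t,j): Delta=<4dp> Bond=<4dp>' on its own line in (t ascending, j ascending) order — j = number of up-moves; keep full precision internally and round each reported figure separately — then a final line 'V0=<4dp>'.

The replicating-portfolio and risk-neutral prices coincide; use p* = (1.27−0.69)/(1.35−0.69) = 0.8788 for the latter.
At expiry t=3: V(3,0)=68.4318, V(3,1)=44.8649, V(3,2)=0.0000, V(3,3)=0.0000
  t=2,j=0: stock 35.7075 → up 48.2051 (V=44.8649), down 24.6382 (V=68.4318). Price 37.5760; hedge Δ=-1.0000, bond B=73.2835.
  t=2,j=1: stock 69.8625 → up 94.3144 (V=0.0000), down 48.2051 (V=44.8649). Price 4.2820; hedge Δ=-0.9730, bond B=72.2591.
  t=2,j=2: stock 136.6875 → up 184.5281 (V=0.0000), down 94.3144 (V=0.0000). Price 0.0000; hedge Δ=0.0000, bond B=0.0000.
  t=1,j=0: stock 51.7500 → up 69.8625 (V=4.2820), down 35.7075 (V=37.5760). Price 6.5493; hedge Δ=-0.9748, bond B=56.9947.
  t=1,j=1: stock 101.2500 → up 136.6875 (V=0.0000), down 69.8625 (V=4.2820). Price 0.4087; hedge Δ=-0.0641, bond B=6.8966.
  t=0,j=0: stock 75.0000 → up 101.2500 (V=0.4087), down 51.7500 (V=6.5493). Price 0.9079; hedge Δ=-0.1241, bond B=10.2119.
Each (Δ,B) replicates both successor values, so the strategy is self-financing and V0 is arbitrage-free.

(0,0): Delta=-0.1241 Bond=10.2119
(1,0): Delta=-0.9748 Bond=56.9947
(1,1): Delta=-0.0641 Bond=6.8966
(2,0): Delta=-1.0000 Bond=73.2835
(2,1): Delta=-0.9730 Bond=72.2591
(2,2): Delta=0.0000 Bond=0.0000
V0=0.9079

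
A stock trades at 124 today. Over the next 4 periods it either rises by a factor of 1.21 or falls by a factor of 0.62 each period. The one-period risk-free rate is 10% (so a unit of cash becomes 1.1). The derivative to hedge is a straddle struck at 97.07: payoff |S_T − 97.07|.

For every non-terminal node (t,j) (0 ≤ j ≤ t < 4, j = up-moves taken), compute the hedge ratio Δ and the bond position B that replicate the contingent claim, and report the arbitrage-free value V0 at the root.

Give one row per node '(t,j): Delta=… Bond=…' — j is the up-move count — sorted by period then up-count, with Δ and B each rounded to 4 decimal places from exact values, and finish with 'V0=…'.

No-arbitrage ⇒ martingale measure with p* = (R−d)/(u−d) = 0.8136.
At expiry t=4: V(4,0)=78.7473, V(4,1)=61.3113, V(4,2)=27.2828, V(4,3)=39.1276, V(4,4)=168.7350
(3,0): S=29.5527. Δ = (V_up−V_dn)/(S_up−S_dn) = (61.3113−78.7473)/(35.7587−18.3227) = -1.0000. V = [p*·61.3113 + (1−p*)·78.7473]/1.1 = 58.6928. B = V − Δ·S = 88.2455.
(3,1): S=57.6754. Δ = (V_up−V_dn)/(S_up−S_dn) = (27.2828−61.3113)/(69.7872−35.7587) = -1.0000. V = [p*·27.2828 + (1−p*)·61.3113]/1.1 = 30.5701. B = V − Δ·S = 88.2455.
(3,2): S=112.5600. Δ = (V_up−V_dn)/(S_up−S_dn) = (39.1276−27.2828)/(136.1976−69.7872) = 0.1784. V = [p*·39.1276 + (1−p*)·27.2828]/1.1 = 33.5630. B = V − Δ·S = 13.4870.
(3,3): S=219.6736. Δ = (V_up−V_dn)/(S_up−S_dn) = (168.7350−39.1276)/(265.8050−136.1976) = 1.0000. V = [p*·168.7350 + (1−p*)·39.1276]/1.1 = 131.4281. B = V − Δ·S = -88.2455.
(2,0): S=47.6656. Δ = (V_up−V_dn)/(S_up−S_dn) = (30.5701−58.6928)/(57.6754−29.5527) = -1.0000. V = [p*·30.5701 + (1−p*)·58.6928]/1.1 = 32.5575. B = V − Δ·S = 80.2231.
(2,1): S=93.0248. Δ = (V_up−V_dn)/(S_up−S_dn) = (33.5630−30.5701)/(112.5600−57.6754) = 0.0545. V = [p*·33.5630 + (1−p*)·30.5701]/1.1 = 30.0045. B = V − Δ·S = 24.9318.
(2,2): S=181.5484. Δ = (V_up−V_dn)/(S_up−S_dn) = (131.4281−33.5630)/(219.6736−112.5600) = 0.9137. V = [p*·131.4281 + (1−p*)·33.5630]/1.1 = 102.8928. B = V − Δ·S = -62.9804.
(1,0): S=76.8800. Δ = (V_up−V_dn)/(S_up−S_dn) = (30.0045−32.5575)/(93.0248−47.6656) = -0.0563. V = [p*·30.0045 + (1−p*)·32.5575]/1.1 = 27.7095. B = V − Δ·S = 32.0367.
(1,1): S=150.0400. Δ = (V_up−V_dn)/(S_up−S_dn) = (102.8928−30.0045)/(181.5484−93.0248) = 0.8234. V = [p*·102.8928 + (1−p*)·30.0045]/1.1 = 81.1850. B = V − Δ·S = -42.3545.
(0,0): S=124.0000. Δ = (V_up−V_dn)/(S_up−S_dn) = (81.1850−27.7095)/(150.0400−76.8800) = 0.7309. V = [p*·81.1850 + (1−p*)·27.7095]/1.1 = 64.7409. B = V − Δ·S = -25.8954.
Self-financing check: at every node Δ·S+B equals the discounted successor values.

(0,0): Delta=0.7309 Bond=-25.8954
(1,0): Delta=-0.0563 Bond=32.0367
(1,1): Delta=0.8234 Bond=-42.3545
(2,0): Delta=-1.0000 Bond=80.2231
(2,1): Delta=0.0545 Bond=24.9318
(2,2): Delta=0.9137 Bond=-62.9804
(3,0): Delta=-1.0000 Bond=88.2455
(3,1): Delta=-1.0000 Bond=88.2455
(3,2): Delta=0.1784 Bond=13.4870
(3,3): Delta=1.0000 Bond=-88.2455
V0=64.7409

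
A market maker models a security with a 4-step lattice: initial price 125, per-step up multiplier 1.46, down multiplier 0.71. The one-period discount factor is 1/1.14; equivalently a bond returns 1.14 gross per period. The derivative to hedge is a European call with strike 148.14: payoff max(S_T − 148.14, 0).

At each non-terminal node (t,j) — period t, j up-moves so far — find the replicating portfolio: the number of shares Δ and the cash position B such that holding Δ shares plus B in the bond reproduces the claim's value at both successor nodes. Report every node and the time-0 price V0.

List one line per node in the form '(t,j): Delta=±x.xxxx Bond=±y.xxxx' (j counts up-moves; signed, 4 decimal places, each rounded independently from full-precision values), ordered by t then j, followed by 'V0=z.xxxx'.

(0,0): Delta=0.7838 Bond=-46.7311
(1,0): Delta=0.4866 Bond=-26.8978
(1,1): Delta=0.8914 Bond=-72.9019
(2,0): Delta=0.0000 Bond=0.0000
(2,1): Delta=0.6627 Bond=-53.4829
(2,2): Delta=0.9741 Bond=-105.1549
(3,0): Delta=0.0000 Bond=0.0000
(3,1): Delta=0.0000 Bond=0.0000
(3,2): Delta=0.9026 Bond=-106.3439
(3,3): Delta=1.0000 Bond=-129.9474
V0=51.2460

The replicating-portfolio and risk-neutral prices coincide; use p* = (1.14−0.71)/(1.46−0.71) = 0.5733 for the latter.
Payoff layer (t=4): V(4,0)=0.0000, V(4,1)=0.0000, V(4,2)=0.0000, V(4,3)=128.0621, V(4,4)=419.8248
Node (3,0) S=44.7389: V=(p*·0.0000+(1−p*)·0.0000)/1.14=0.0000; Δ=(0.0000−0.0000)/(65.3188−31.7646)=0.0000; B=V−Δ·S=0.0000
Node (3,1) S=91.9982: V=(p*·0.0000+(1−p*)·0.0000)/1.14=0.0000; Δ=(0.0000−0.0000)/(134.3174−65.3188)=0.0000; B=V−Δ·S=0.0000
Node (3,2) S=189.1795: V=(p*·128.0621+(1−p*)·0.0000)/1.14=64.4055; Δ=(128.0621−0.0000)/(276.2021−134.3174)=0.9026; B=V−Δ·S=-106.3439
Node (3,3) S=389.0170: V=(p*·419.8248+(1−p*)·128.0621)/1.14=259.0696; Δ=(419.8248−128.0621)/(567.9648−276.2021)=1.0000; B=V−Δ·S=-129.9474
Node (2,0) S=63.0125: V=(p*·0.0000+(1−p*)·0.0000)/1.14=0.0000; Δ=(0.0000−0.0000)/(91.9982−44.7389)=0.0000; B=V−Δ·S=0.0000
Node (2,1) S=129.5750: V=(p*·64.4055+(1−p*)·0.0000)/1.14=32.3911; Δ=(64.4055−0.0000)/(189.1795−91.9982)=0.6627; B=V−Δ·S=-53.4829
Node (2,2) S=266.4500: V=(p*·259.0696+(1−p*)·64.4055)/1.14=154.3973; Δ=(259.0696−64.4055)/(389.0170−189.1795)=0.9741; B=V−Δ·S=-105.1549
Node (1,0) S=88.7500: V=(p*·32.3911+(1−p*)·0.0000)/1.14=16.2902; Δ=(32.3911−0.0000)/(129.5750−63.0125)=0.4866; B=V−Δ·S=-26.8978
Node (1,1) S=182.5000: V=(p*·154.3973+(1−p*)·32.3911)/1.14=89.7731; Δ=(154.3973−32.3911)/(266.4500−129.5750)=0.8914; B=V−Δ·S=-72.9019
Node (0,0) S=125.0000: V=(p*·89.7731+(1−p*)·16.2902)/1.14=51.2460; Δ=(89.7731−16.2902)/(182.5000−88.7500)=0.7838; B=V−Δ·S=-46.7311
The time-0 hedge costs 51.2460, which is the no-arbitrage price.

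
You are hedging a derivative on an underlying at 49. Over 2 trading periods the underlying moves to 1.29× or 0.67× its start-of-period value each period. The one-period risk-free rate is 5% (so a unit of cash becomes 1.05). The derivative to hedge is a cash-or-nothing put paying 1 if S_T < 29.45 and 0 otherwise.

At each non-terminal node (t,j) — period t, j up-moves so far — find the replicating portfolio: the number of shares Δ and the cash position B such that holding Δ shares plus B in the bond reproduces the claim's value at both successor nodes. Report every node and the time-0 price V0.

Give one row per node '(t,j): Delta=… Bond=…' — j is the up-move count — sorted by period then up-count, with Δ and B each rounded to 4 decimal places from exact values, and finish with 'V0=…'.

(0,0): Delta=-0.0121 Bond=0.7305
(1,0): Delta=-0.0491 Bond=1.9816
(1,1): Delta=0.0000 Bond=0.0000
V0=0.1359

Risk-neutral probability p* = (R−d)/(u−d) = (1.05−0.67)/(1.29−0.67) = 0.6129.
Payoff layer (t=2): V(2,0)=1.0000, V(2,1)=0.0000, V(2,2)=0.0000
  t=1,j=0: stock 32.8300 → up 42.3507 (V=0.0000), down 21.9961 (V=1.0000). Price 0.3687; hedge Δ=-0.0491, bond B=1.9816.
  t=1,j=1: stock 63.2100 → up 81.5409 (V=0.0000), down 42.3507 (V=0.0000). Price 0.0000; hedge Δ=0.0000, bond B=0.0000.
  t=0,j=0: stock 49.0000 → up 63.2100 (V=0.0000), down 32.8300 (V=0.3687). Price 0.1359; hedge Δ=-0.0121, bond B=0.7305.
The time-0 hedge costs 0.1359, which is the no-arbitrage price.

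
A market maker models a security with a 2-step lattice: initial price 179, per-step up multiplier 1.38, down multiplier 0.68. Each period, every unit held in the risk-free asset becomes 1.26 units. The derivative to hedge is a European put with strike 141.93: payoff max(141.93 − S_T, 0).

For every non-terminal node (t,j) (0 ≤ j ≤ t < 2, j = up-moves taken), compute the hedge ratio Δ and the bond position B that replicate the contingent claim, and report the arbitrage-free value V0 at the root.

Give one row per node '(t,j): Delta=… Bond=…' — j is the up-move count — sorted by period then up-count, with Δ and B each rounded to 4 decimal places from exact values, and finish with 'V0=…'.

The replicating-portfolio and risk-neutral prices coincide; use p* = (1.26−0.68)/(1.38−0.68) = 0.8286 for the latter.
Payoff layer (t=2): V(2,0)=59.1604, V(2,1)=0.0000, V(2,2)=0.0000
  t=1,j=0: stock 121.7200 → up 167.9736 (V=0.0000), down 82.7696 (V=59.1604). Price 8.0490; hedge Δ=-0.6943, bond B=92.5639.
  t=1,j=1: stock 247.0200 → up 340.8876 (V=0.0000), down 167.9736 (V=0.0000). Price 0.0000; hedge Δ=0.0000, bond B=0.0000.
  t=0,j=0: stock 179.0000 → up 247.0200 (V=0.0000), down 121.7200 (V=8.0490). Price 1.0951; hedge Δ=-0.0642, bond B=12.5937.
Self-financing check: at every node Δ·S+B equals the discounted successor values.

(0,0): Delta=-0.0642 Bond=12.5937
(1,0): Delta=-0.6943 Bond=92.5639
(1,1): Delta=0.0000 Bond=0.0000
V0=1.0951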